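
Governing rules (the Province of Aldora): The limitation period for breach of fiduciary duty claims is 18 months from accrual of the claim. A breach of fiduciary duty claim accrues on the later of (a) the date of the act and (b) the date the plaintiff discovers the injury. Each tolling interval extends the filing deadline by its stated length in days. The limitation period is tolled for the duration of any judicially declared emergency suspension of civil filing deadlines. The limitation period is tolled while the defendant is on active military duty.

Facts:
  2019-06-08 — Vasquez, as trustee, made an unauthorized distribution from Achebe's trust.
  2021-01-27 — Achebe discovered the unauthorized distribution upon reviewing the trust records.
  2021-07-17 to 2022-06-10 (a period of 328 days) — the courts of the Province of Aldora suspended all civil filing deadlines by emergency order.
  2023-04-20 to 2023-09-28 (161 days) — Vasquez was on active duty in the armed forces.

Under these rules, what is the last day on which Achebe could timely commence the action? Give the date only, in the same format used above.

2023-11-28

The claim accrued on 2021-01-27 — the later of the 2019-06-08 act and the 2021-01-27 discovery.
The untolled deadline — 18 months after 2021-01-27 — is 2022-07-27.
The emergency suspension of filing deadlines from 2021-07-17 to 2022-06-10 tolled the period for 328 days, extending the deadline to 2023-06-20.
The defendant's active military service from 2023-04-20 to 2023-09-28 tolled the period for 161 days, extending the deadline to 2023-11-28.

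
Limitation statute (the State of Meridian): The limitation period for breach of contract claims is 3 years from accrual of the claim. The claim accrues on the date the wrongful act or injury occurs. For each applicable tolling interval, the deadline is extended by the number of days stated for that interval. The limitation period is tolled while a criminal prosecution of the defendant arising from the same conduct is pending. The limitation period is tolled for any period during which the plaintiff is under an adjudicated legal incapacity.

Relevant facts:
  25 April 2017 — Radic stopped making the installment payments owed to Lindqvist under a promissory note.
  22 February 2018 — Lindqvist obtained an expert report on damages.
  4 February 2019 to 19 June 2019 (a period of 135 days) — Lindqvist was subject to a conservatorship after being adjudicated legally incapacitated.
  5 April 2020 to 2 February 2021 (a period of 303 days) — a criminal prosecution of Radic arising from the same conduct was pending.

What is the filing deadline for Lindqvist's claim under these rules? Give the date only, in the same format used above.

7 July 2021

The claim accrued on 25 April 2017, the date of the act.
The untolled deadline — 3 years after 25 April 2017 — is 25 April 2020.
The period was tolled for 135 days by the plaintiff's legal incapacity (4 February 2019 to 19 June 2019), pushing the deadline to 7 September 2020.
The pending criminal prosecution from 5 April 2020 to 2 February 2021 tolled the period for 303 days, extending the deadline to 7 July 2021.
Nothing else in the chronology tolls or restarts the period.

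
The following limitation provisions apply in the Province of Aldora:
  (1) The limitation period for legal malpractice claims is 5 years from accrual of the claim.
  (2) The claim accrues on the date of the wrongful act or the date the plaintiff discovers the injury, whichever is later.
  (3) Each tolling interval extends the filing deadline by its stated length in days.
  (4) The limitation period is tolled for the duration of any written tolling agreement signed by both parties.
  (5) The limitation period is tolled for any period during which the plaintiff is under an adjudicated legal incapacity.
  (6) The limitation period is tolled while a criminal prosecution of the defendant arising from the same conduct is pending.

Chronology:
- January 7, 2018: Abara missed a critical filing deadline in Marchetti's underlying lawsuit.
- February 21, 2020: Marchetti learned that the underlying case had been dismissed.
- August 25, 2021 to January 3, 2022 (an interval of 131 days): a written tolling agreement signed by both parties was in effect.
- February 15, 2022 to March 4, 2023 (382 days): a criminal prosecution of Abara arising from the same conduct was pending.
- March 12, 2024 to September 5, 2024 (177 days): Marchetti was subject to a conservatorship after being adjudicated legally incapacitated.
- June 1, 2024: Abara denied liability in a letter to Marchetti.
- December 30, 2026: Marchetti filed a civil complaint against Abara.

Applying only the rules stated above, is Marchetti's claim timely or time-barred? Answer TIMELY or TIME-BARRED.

Taking the later of the act (January 7, 2018) and discovery (February 21, 2020), the claim accrued on February 21, 2020.
Adding the 5 years base period to February 21, 2020 gives a deadline of February 21, 2025, before any tolling.
The written tolling agreement from August 25, 2021 to January 3, 2022 tolled the period for 131 days, extending the deadline to July 2, 2025.
The pending criminal prosecution from February 15, 2022 to March 4, 2023 tolled the period for 382 days, extending the deadline to July 19, 2026.
Because the plaintiff's legal incapacity ran from March 12, 2024 to September 5, 2024, the deadline is extended by 177 days to January 12, 2027.
Nothing else in the chronology tolls or restarts the period.
Marchetti filed on December 30, 2026, before the January 12, 2027 deadline, so the action is timely.

TIMELY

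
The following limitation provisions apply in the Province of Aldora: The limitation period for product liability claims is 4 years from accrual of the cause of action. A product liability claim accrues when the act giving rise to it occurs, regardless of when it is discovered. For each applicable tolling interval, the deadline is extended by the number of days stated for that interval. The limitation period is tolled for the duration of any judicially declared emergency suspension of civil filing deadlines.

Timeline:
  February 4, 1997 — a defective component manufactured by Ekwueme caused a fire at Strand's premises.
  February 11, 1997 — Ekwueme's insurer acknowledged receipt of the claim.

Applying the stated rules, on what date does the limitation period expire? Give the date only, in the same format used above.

February 4, 2001

The limitation period began to run on February 4, 1997.
The untolled deadline — 4 years after February 4, 1997 — is February 4, 2001.
The other events in the timeline have no effect on the limitation period under the stated rules.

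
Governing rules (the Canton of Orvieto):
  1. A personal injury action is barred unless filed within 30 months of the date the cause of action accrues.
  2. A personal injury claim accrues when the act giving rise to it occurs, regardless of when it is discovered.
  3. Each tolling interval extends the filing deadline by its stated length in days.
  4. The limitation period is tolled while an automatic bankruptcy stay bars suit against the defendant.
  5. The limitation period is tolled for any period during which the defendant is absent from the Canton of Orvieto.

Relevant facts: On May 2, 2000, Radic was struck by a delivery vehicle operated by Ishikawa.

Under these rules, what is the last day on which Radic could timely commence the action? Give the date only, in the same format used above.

The claim accrued on May 2, 2000, when the wrongful act occurred.
Adding the 30 months base period to May 2, 2000 gives a deadline of November 2, 2002, before any tolling.

November 2, 2002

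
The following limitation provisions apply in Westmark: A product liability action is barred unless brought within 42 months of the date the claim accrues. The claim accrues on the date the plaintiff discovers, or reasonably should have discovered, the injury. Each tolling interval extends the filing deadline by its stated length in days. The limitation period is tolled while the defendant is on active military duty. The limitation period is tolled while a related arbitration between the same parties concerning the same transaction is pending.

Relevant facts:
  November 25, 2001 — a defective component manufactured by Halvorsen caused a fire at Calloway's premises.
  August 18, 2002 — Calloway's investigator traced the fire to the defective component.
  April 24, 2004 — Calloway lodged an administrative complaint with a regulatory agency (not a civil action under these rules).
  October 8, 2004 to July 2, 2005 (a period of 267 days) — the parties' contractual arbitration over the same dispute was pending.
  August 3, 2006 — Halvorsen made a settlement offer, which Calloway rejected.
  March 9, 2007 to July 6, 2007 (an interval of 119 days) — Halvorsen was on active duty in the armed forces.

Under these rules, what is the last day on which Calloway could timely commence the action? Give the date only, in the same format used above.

November 12, 2006

The claim did not accrue until Calloway discovered the injury on August 18, 2002; the November 25, 2001 act date does not start the clock under the stated rule.
42 months from August 18, 2002 is February 18, 2006.
Because the pending related arbitration ran from October 8, 2004 to July 2, 2005, the deadline is extended by 267 days to November 12, 2006.
The defendant's active military service from March 9, 2007 to July 6, 2007 began after the period had already run on November 12, 2006, so it has no tolling effect.
The other events in the timeline have no effect on the limitation period under the stated rules.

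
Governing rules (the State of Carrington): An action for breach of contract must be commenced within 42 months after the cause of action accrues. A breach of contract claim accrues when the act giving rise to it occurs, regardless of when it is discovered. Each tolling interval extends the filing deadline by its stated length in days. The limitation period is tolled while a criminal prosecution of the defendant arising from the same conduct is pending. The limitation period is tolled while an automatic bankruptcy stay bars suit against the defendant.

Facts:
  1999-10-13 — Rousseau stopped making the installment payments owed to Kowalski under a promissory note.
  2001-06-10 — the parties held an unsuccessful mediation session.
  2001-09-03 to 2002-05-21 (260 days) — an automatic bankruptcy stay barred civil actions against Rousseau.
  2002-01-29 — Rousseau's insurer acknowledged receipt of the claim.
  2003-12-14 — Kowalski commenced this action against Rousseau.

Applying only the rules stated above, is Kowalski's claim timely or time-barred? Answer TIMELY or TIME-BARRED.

The cause of action accrued on 1999-10-13, the date of the act.
42 months from 1999-10-13 is 2003-04-13.
Because the automatic bankruptcy stay ran from 2001-09-03 to 2002-05-21, the deadline is extended by 260 days to 2003-12-29.
The other events in the timeline have no effect on the limitation period under the stated rules.
The 2003-12-14 filing precedes the 2003-12-29 deadline; the claim is timely.

TIMELY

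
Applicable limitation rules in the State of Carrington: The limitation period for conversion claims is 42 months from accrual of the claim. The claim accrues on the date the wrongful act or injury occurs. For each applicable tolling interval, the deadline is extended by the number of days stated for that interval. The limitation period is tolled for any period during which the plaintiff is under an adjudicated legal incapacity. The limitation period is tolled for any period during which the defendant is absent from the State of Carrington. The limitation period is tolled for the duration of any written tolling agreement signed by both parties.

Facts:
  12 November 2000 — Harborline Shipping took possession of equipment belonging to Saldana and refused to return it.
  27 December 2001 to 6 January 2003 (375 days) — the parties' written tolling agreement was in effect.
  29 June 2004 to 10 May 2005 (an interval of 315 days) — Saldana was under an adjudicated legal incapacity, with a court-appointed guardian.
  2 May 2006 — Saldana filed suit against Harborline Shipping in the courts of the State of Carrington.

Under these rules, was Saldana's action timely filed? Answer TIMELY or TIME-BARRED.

TIME-BARRED

The claim accrued on 12 November 2000, when the wrongful act occurred.
Adding the 42 months base period to 12 November 2000 gives a deadline of 12 May 2004, before any tolling.
The period was tolled for 375 days by the written tolling agreement (27 December 2001 to 6 January 2003), pushing the deadline to 22 May 2005.
The period was tolled for 315 days by the plaintiff's legal incapacity (29 June 2004 to 10 May 2005), pushing the deadline to 2 April 2006.
Filing on 2 May 2006 missed the 2 April 2006 deadline — the action is time-barred.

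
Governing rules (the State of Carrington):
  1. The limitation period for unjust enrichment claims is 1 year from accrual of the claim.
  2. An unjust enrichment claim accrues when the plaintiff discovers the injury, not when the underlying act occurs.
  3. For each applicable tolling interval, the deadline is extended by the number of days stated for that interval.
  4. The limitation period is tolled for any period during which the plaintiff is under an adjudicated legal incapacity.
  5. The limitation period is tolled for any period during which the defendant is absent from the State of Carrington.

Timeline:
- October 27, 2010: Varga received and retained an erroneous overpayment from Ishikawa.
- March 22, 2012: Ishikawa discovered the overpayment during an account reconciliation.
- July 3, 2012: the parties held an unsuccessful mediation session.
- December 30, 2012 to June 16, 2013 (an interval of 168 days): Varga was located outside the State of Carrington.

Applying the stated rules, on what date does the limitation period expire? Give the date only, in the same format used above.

Accrual is tied to discovery, so the period began on March 22, 2012 rather than on October 27, 2010 when the act occurred.
The untolled deadline — 1 year after March 22, 2012 — is March 22, 2013.
Because the defendant's absence from the jurisdiction ran from December 30, 2012 to June 16, 2013, the deadline is extended by 168 days to September 6, 2013.
Nothing else in the chronology tolls or restarts the period.

September 6, 2013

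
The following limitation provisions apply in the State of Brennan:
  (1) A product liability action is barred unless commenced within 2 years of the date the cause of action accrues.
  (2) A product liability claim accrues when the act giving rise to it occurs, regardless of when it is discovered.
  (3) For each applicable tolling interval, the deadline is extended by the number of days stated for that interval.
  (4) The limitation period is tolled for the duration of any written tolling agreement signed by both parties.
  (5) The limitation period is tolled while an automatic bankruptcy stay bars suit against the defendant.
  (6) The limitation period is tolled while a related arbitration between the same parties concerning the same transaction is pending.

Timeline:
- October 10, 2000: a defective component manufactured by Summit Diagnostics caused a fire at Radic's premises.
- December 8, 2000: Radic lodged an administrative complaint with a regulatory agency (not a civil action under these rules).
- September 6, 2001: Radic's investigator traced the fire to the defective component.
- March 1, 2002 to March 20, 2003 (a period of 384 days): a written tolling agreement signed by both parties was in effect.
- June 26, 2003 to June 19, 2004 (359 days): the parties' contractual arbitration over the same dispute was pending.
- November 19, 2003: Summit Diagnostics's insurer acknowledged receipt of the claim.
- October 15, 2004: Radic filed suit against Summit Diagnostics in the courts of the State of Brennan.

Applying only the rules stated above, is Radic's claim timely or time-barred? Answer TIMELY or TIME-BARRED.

TIMELY

The claim accrued on October 10, 2000, when the wrongful act occurred; under the stated occurrence rule the September 6, 2001 discovery does not delay accrual.
Adding the 2 years base period to October 10, 2000 gives a deadline of October 10, 2002, before any tolling.
The period was tolled for 384 days by the written tolling agreement (March 1, 2002 to March 20, 2003), pushing the deadline to October 29, 2003.
The period was tolled for 359 days by the pending related arbitration (June 26, 2003 to June 19, 2004), pushing the deadline to October 22, 2004.
None of the other events listed affects the running of the period under the stated rules.
Radic filed on October 15, 2004, before the October 22, 2004 deadline, so the action is timely.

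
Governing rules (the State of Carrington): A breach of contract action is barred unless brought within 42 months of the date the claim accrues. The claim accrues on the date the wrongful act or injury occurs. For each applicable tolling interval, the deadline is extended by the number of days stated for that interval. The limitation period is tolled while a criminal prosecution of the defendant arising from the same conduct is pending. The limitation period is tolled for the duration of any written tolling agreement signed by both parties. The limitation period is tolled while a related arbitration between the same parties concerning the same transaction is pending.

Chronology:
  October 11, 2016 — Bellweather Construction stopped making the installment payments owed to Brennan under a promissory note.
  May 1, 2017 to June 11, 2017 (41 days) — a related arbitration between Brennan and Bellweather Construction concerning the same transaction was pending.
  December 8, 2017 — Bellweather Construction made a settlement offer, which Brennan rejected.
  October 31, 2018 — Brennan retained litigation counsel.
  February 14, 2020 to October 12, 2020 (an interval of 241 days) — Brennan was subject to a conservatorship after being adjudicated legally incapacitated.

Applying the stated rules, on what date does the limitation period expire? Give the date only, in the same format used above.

The claim accrued on October 11, 2016, when the wrongful act occurred.
Adding the 42 months base period to October 11, 2016 gives a deadline of April 11, 2020, before any tolling.
Because the pending related arbitration ran from May 1, 2017 to June 11, 2017, the deadline is extended by 41 days to May 22, 2020.
The plaintiff's legal incapacity from February 14, 2020 to October 12, 2020 does not toll the period, because no stated rule makes the plaintiff's incapacity a tolling event.
Nothing else in the chronology tolls or restarts the period.

May 22, 2020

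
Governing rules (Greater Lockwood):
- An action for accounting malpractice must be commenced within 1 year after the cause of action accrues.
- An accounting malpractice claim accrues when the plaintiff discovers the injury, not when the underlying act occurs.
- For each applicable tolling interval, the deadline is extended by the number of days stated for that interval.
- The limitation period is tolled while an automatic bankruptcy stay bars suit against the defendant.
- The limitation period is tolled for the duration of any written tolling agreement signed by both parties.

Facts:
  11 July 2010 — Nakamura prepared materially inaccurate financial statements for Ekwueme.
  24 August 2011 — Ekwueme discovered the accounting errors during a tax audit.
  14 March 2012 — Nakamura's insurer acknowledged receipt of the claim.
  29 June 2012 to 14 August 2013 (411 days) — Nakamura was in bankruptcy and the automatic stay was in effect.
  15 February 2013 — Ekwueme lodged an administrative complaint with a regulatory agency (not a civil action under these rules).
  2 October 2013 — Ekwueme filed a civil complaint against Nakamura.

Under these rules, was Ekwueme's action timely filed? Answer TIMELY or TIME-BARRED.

Accrual is tied to discovery, so the period began on 24 August 2011 rather than on 11 July 2010 when the act occurred.
Adding the 1 year base period to 24 August 2011 gives a deadline of 24 August 2012, before any tolling.
The period was tolled for 411 days by the automatic bankruptcy stay (29 June 2012 to 14 August 2013), pushing the deadline to 9 October 2013.
The other events in the timeline have no effect on the limitation period under the stated rules.
The 2 October 2013 filing precedes the 9 October 2013 deadline; the claim is timely.

TIMELY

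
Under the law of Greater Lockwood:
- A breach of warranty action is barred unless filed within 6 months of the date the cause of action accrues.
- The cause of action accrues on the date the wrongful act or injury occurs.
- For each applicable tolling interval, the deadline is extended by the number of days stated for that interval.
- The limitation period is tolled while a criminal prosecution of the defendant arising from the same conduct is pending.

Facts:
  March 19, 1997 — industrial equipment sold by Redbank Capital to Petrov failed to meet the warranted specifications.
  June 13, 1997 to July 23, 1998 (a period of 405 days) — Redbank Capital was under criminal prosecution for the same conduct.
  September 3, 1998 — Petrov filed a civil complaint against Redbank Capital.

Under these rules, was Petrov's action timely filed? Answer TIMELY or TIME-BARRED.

TIMELY

The limitation period began to run on March 19, 1997.
The untolled deadline — 6 months after March 19, 1997 — is September 19, 1997.
The pending criminal prosecution from June 13, 1997 to July 23, 1998 tolled the period for 405 days, extending the deadline to October 29, 1998.
The September 3, 1998 filing precedes the October 29, 1998 deadline; the claim is timely.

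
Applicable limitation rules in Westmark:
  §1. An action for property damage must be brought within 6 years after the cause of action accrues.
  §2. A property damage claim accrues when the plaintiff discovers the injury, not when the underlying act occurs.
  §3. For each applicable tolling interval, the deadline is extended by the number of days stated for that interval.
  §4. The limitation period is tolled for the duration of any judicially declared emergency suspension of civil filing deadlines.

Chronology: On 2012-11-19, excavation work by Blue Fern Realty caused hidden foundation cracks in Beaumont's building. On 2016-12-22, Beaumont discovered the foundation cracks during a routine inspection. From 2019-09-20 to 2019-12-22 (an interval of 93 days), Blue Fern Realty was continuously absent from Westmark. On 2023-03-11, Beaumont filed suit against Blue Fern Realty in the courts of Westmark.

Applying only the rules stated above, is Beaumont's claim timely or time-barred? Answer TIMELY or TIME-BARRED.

The claim did not accrue until Beaumont discovered the injury on 2016-12-22; the 2012-11-19 act date does not start the clock under the stated rule.
Adding the 6 years base period to 2016-12-22 gives a deadline of 2022-12-22, before any tolling.
No stated provision tolls the period for the defendant's absence, so the interval from 2019-09-20 to 2019-12-22 has no effect on the deadline.
The 2023-03-11 filing falls after the 2022-12-22 deadline; the claim is time-barred.

TIME-BARRED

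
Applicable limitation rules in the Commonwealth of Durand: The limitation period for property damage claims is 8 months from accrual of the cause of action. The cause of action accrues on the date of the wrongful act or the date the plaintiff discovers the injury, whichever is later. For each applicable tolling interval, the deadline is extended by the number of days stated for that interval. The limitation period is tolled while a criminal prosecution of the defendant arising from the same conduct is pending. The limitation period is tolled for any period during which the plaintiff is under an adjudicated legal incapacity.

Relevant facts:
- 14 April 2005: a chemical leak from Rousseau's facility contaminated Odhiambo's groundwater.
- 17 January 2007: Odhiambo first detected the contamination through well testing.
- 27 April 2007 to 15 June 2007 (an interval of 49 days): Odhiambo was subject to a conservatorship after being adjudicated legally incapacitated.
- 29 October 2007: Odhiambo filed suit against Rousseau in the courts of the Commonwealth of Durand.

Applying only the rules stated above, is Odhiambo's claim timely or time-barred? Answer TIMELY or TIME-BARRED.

TIMELY

Because discovery on 17 January 2007 post-dates the 14 April 2005 act, accrual under the later-of rule falls on 17 January 2007.
8 months from 17 January 2007 is 17 September 2007.
The plaintiff's legal incapacity from 27 April 2007 to 15 June 2007 tolled the period for 49 days, extending the deadline to 5 November 2007.
Filing on 29 October 2007 beat the 5 November 2007 deadline — the action is timely.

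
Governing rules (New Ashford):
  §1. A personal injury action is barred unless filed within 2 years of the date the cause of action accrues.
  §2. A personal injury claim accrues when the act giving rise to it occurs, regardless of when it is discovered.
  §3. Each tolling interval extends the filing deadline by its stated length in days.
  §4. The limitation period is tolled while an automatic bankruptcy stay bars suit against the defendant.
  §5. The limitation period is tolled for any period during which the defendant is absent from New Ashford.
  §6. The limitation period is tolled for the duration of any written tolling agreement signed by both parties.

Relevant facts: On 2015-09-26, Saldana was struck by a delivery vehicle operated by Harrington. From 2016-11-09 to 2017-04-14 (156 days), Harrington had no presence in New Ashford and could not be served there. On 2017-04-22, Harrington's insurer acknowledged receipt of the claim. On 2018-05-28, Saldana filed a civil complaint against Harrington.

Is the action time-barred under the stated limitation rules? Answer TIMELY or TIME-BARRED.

TIME-BARRED

The limitation period began to run on 2015-09-26.
Adding the 2 years base period to 2015-09-26 gives a deadline of 2017-09-26, before any tolling.
Because the defendant's absence from the jurisdiction ran from 2016-11-09 to 2017-04-14, the deadline is extended by 156 days to 2018-03-01.
None of the other events listed affects the running of the period under the stated rules.
The 2018-05-28 filing falls after the 2018-03-01 deadline; the claim is time-barred.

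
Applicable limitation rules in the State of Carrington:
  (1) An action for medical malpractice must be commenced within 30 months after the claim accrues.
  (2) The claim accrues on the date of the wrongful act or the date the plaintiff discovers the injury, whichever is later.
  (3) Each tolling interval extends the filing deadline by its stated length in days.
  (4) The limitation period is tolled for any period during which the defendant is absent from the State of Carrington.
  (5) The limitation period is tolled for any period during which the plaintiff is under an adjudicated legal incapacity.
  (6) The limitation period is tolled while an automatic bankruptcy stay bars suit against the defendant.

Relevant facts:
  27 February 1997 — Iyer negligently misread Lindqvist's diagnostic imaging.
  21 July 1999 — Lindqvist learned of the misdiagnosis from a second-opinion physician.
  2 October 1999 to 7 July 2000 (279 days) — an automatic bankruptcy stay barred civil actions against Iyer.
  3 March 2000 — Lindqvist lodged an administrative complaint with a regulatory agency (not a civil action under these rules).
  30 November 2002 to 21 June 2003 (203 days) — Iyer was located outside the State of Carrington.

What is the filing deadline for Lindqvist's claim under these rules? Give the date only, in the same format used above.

27 October 2002

The claim accrued on 21 July 1999 — the later of the 27 February 1997 act and the 21 July 1999 discovery.
30 months from 21 July 1999 is 21 January 2002.
The automatic bankruptcy stay from 2 October 1999 to 7 July 2000 tolled the period for 279 days, extending the deadline to 27 October 2002.
By the time the defendant's absence from the jurisdiction began on 30 November 2002, the limitation period had already expired on 27 October 2002; that interval cannot revive it.
The other events in the timeline have no effect on the limitation period under the stated rules.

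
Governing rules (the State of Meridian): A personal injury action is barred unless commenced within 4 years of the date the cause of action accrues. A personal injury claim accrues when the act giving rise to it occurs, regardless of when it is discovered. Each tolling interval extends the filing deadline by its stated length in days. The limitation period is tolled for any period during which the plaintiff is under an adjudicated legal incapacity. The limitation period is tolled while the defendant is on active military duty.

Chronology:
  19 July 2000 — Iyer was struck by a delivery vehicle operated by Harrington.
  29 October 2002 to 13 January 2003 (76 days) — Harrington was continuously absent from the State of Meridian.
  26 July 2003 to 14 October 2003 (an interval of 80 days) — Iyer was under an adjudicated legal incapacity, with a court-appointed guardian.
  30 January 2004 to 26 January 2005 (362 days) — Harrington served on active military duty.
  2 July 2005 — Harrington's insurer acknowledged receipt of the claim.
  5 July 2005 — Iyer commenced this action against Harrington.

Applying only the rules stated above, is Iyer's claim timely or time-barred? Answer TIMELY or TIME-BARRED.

TIMELY

The limitation period began to run on 19 July 2000.
The untolled deadline — 4 years after 19 July 2000 — is 19 July 2004.
The plaintiff's legal incapacity from 26 July 2003 to 14 October 2003 tolled the period for 80 days, extending the deadline to 7 October 2004.
Because the defendant's active military service ran from 30 January 2004 to 26 January 2005, the deadline is extended by 362 days to 4 October 2005.
The defendant's absence from the jurisdiction from 29 October 2002 to 13 January 2003 does not toll the period, because no stated rule makes the defendant's absence a tolling event.
The other events in the timeline have no effect on the limitation period under the stated rules.
The 5 July 2005 filing precedes the 4 October 2005 deadline; the claim is timely.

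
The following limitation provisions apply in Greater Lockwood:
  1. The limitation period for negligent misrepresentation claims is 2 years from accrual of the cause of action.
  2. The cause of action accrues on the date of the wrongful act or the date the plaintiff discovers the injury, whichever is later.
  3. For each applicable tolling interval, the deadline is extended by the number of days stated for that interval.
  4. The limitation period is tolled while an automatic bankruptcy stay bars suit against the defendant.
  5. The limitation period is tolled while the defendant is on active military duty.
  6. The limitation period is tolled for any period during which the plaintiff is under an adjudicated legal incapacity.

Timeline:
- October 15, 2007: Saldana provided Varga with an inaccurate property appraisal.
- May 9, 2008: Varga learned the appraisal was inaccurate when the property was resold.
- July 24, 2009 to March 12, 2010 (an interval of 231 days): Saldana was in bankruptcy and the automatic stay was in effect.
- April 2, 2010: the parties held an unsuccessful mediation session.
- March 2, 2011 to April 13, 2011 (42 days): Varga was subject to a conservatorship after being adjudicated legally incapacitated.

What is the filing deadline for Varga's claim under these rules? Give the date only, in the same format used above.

December 26, 2010

Taking the later of the act (October 15, 2007) and discovery (May 9, 2008), the claim accrued on May 9, 2008.
Adding the 2 years base period to May 9, 2008 gives a deadline of May 9, 2010, before any tolling.
The period was tolled for 231 days by the automatic bankruptcy stay (July 24, 2009 to March 12, 2010), pushing the deadline to December 26, 2010.
The plaintiff's legal incapacity starting March 2, 2011 came too late — the period had run on December 26, 2010 — and so does not extend the deadline.
None of the other events listed affects the running of the period under the stated rules.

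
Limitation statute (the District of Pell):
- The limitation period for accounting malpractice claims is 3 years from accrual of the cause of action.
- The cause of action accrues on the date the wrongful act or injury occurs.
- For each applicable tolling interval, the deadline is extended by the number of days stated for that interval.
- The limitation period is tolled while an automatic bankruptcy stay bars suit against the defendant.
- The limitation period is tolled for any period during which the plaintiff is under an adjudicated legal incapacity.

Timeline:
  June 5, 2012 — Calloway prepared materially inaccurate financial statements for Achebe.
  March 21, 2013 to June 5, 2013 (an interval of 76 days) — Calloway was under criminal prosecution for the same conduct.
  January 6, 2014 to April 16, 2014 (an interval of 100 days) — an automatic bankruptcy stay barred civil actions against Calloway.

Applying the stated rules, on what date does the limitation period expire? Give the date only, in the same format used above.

September 13, 2015

The limitation period began to run on June 5, 2012.
The untolled deadline — 3 years after June 5, 2012 — is June 5, 2015.
The automatic bankruptcy stay from January 6, 2014 to April 16, 2014 tolled the period for 100 days, extending the deadline to September 13, 2015.
No stated provision tolls the period for a criminal prosecution, so the interval from March 21, 2013 to June 5, 2013 has no effect on the deadline.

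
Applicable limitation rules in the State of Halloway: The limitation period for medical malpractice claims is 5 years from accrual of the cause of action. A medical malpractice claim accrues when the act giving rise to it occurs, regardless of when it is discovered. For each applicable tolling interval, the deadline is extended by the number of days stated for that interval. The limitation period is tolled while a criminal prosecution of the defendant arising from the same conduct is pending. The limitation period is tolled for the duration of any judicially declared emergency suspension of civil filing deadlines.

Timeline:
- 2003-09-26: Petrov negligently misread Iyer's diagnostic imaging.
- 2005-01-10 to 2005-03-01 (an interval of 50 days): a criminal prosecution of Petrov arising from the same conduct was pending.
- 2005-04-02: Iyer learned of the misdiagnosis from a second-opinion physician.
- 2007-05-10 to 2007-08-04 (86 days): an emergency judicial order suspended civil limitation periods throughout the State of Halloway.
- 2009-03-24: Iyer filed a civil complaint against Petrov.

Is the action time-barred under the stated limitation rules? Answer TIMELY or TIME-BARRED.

Because the rule ties accrual to occurrence, the claim accrued on 2003-09-26, not on the 2005-04-02 discovery date.
5 years from 2003-09-26 is 2008-09-26.
The period was tolled for 50 days by the pending criminal prosecution (2005-01-10 to 2005-03-01), pushing the deadline to 2008-11-15.
The period was tolled for 86 days by the emergency suspension of filing deadlines (2007-05-10 to 2007-08-04), pushing the deadline to 2009-02-09.
The 2009-03-24 filing falls after the 2009-02-09 deadline; the claim is time-barred.

TIME-BARRED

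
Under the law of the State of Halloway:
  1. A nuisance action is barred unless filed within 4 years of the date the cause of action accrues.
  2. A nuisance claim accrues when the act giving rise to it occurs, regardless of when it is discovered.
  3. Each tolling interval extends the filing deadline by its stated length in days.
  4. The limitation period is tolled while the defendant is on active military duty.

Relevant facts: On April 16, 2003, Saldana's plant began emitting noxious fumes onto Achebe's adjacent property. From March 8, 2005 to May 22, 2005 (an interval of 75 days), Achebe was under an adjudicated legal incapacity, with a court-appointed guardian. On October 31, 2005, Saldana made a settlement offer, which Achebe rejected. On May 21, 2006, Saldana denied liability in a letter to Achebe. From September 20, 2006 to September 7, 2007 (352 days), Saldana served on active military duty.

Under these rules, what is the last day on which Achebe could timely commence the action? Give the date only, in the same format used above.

April 2, 2008

The limitation period began to run on April 16, 2003.
4 years from April 16, 2003 is April 16, 2007.
The period was tolled for 352 days by the defendant's active military service (September 20, 2006 to September 7, 2007), pushing the deadline to April 2, 2008.
No stated provision tolls the period for the plaintiff's incapacity, so the interval from March 8, 2005 to May 22, 2005 has no effect on the deadline.
Nothing else in the chronology tolls or restarts the period.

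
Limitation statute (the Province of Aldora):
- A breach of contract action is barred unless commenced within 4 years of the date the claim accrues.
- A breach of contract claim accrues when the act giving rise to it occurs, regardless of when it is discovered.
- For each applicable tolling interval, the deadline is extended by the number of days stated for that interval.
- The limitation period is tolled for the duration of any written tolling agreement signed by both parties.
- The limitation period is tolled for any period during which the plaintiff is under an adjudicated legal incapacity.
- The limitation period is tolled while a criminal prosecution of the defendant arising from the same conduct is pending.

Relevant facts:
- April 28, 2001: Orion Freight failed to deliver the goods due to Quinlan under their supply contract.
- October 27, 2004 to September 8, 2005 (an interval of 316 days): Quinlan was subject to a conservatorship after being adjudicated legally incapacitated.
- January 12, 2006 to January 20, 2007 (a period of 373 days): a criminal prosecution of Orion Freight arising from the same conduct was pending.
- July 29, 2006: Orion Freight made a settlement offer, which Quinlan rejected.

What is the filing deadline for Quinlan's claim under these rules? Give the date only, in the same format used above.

The claim accrued on April 28, 2001, when the wrongful act occurred.
The untolled deadline — 4 years after April 28, 2001 — is April 28, 2005.
The period was tolled for 316 days by the plaintiff's legal incapacity (October 27, 2004 to September 8, 2005), pushing the deadline to March 10, 2006.
The period was tolled for 373 days by the pending criminal prosecution (January 12, 2006 to January 20, 2007), pushing the deadline to March 18, 2007.
The other events in the timeline have no effect on the limitation period under the stated rules.

March 18, 2007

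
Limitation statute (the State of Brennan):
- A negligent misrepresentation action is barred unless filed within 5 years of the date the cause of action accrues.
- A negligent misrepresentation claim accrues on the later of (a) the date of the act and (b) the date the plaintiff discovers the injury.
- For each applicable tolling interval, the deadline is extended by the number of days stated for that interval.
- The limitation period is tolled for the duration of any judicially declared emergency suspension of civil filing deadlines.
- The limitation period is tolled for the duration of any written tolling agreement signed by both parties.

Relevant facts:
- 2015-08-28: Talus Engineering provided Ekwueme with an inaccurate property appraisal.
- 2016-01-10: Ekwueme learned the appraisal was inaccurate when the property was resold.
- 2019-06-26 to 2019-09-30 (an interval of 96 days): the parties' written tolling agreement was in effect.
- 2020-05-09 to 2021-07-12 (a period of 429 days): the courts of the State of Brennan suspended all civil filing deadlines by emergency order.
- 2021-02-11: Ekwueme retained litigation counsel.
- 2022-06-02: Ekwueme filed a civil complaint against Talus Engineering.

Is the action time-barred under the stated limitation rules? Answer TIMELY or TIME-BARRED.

Taking the later of the act (2015-08-28) and discovery (2016-01-10), the claim accrued on 2016-01-10.
5 years from 2016-01-10 is 2021-01-10.
The written tolling agreement from 2019-06-26 to 2019-09-30 tolled the period for 96 days, extending the deadline to 2021-04-16.
The period was tolled for 429 days by the emergency suspension of filing deadlines (2020-05-09 to 2021-07-12), pushing the deadline to 2022-06-19.
None of the other events listed affects the running of the period under the stated rules.
Ekwueme filed on 2022-06-02, before the 2022-06-19 deadline, so the action is timely.

TIMELY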